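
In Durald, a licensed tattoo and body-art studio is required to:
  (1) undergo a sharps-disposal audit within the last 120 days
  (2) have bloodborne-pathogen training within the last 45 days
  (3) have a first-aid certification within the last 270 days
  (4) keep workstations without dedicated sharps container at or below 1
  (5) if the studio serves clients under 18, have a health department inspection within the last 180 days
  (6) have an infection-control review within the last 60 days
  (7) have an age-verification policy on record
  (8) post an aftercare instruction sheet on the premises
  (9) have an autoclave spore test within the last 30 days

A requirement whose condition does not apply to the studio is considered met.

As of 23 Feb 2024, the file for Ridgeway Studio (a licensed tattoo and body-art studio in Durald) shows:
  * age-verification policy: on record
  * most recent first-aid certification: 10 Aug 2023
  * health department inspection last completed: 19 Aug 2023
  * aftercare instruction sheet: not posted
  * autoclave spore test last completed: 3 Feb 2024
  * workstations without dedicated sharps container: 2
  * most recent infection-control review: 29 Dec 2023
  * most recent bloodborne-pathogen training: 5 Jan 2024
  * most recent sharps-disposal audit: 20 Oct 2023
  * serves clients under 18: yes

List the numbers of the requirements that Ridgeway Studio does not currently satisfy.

1, 2, 4, 5, 8

1. sharps-disposal audit 126 days ago vs limit 120 → not met
2. bloodborne-pathogen training 49 days ago vs limit 45 → not met
3. first-aid certification 197 days ago vs limit 270 → met
4. workstations without dedicated sharps container 2 > 1 → not met
5. condition 'serves clients under 18' holds; health department inspection 188 days ago vs limit 180 → not met
6. infection-control review 56 days ago vs limit 60 → met
7. age-verification policy present → met
8. aftercare instruction sheet absent → not met
9. autoclave spore test 20 days ago vs limit 30 → met
Not met: 1, 2, 4, 5, 8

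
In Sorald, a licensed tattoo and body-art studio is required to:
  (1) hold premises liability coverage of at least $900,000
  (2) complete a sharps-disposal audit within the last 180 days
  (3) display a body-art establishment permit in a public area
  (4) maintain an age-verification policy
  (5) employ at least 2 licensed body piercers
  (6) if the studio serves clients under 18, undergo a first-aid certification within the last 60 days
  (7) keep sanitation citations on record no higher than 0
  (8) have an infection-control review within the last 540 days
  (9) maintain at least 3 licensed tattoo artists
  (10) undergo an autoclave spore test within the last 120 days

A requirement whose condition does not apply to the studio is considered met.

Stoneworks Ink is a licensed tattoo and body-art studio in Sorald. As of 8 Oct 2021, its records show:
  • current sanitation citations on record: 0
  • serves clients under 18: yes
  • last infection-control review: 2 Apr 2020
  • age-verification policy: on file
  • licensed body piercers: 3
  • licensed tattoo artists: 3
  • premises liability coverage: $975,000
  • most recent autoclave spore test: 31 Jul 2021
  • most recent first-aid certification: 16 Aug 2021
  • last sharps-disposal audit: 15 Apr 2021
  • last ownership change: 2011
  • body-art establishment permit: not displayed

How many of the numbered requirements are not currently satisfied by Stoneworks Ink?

2

1. premises liability coverage $975,000 ≥ $900,000 → met
2. sharps-disposal audit 176 days ago vs limit 180 → met
3. body-art establishment permit absent → not met
4. age-verification policy present → met
5. licensed body piercers 3 ≥ 2 → met
6. condition 'serves clients under 18' holds; first-aid certification 53 days ago vs limit 60 → met
7. sanitation citations on record 0 ≤ 0 → met
8. infection-control review 554 days ago vs limit 540 → not met
9. licensed tattoo artists 3 ≥ 3 → met
10. autoclave spore test 69 days ago vs limit 120 → met
Not met: 2 of 10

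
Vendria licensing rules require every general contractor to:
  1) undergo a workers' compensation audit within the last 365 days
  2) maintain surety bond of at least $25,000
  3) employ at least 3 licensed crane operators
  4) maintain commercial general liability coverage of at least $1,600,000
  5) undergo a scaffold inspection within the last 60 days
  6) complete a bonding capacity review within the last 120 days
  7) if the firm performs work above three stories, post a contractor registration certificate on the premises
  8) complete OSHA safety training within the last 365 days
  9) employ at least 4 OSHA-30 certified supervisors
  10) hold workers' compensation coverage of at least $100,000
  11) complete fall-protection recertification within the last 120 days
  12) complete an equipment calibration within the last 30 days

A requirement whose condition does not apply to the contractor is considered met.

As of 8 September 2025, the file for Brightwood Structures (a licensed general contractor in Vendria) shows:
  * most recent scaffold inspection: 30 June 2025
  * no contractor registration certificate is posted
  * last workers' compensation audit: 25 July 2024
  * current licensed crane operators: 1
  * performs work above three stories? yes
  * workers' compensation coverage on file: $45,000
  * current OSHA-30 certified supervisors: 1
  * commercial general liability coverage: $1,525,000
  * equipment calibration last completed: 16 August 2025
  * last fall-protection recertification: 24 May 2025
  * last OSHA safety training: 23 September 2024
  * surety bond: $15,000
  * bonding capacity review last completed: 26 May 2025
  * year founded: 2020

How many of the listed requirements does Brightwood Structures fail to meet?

8

1. workers' compensation audit 410 days ago vs limit 365 → not met
2. surety bond $15,000 < $25,000 → not met
3. licensed crane operators 1 < 3 → not met
4. commercial general liability coverage $1,525,000 < $1,600,000 → not met
5. scaffold inspection 70 days ago vs limit 60 → not met
6. bonding capacity review 105 days ago vs limit 120 → met
7. condition 'performs work above three stories' holds; contractor registration certificate absent → not met
8. OSHA safety training 350 days ago vs limit 365 → met
9. OSHA-30 certified supervisors 1 < 4 → not met
10. workers' compensation coverage $45,000 < $100,000 → not met
11. fall-protection recertification 107 days ago vs limit 120 → met
12. equipment calibration 23 days ago vs limit 30 → met
Not met: 8 of 12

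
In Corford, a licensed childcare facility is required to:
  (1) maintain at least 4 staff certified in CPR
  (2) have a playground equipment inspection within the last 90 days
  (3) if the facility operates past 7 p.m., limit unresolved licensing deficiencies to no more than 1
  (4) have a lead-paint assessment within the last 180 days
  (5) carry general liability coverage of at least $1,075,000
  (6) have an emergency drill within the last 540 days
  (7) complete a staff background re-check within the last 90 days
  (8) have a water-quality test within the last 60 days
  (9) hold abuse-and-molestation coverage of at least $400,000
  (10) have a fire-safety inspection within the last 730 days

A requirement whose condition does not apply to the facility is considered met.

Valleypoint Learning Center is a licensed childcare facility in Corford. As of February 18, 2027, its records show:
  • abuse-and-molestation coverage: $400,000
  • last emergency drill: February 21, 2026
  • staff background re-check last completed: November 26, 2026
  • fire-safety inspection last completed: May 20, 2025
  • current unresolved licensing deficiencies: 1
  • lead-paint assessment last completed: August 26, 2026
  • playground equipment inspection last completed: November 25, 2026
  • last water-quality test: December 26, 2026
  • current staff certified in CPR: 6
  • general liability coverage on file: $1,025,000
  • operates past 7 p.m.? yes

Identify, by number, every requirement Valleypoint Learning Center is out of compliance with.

5

1. staff certified in CPR 6 ≥ 4 → met
2. playground equipment inspection 85 days ago vs limit 90 → met
3. condition 'operates past 7 p.m.' holds; unresolved licensing deficiencies 1 ≤ 1 → met
4. lead-paint assessment 176 days ago vs limit 180 → met
5. general liability coverage $1,025,000 < $1,075,000 → not met
6. emergency drill 362 days ago vs limit 540 → met
7. staff background re-check 84 days ago vs limit 90 → met
8. water-quality test 54 days ago vs limit 60 → met
9. abuse-and-molestation coverage $400,000 ≥ $400,000 → met
10. fire-safety inspection 639 days ago vs limit 730 → met
Not met: 5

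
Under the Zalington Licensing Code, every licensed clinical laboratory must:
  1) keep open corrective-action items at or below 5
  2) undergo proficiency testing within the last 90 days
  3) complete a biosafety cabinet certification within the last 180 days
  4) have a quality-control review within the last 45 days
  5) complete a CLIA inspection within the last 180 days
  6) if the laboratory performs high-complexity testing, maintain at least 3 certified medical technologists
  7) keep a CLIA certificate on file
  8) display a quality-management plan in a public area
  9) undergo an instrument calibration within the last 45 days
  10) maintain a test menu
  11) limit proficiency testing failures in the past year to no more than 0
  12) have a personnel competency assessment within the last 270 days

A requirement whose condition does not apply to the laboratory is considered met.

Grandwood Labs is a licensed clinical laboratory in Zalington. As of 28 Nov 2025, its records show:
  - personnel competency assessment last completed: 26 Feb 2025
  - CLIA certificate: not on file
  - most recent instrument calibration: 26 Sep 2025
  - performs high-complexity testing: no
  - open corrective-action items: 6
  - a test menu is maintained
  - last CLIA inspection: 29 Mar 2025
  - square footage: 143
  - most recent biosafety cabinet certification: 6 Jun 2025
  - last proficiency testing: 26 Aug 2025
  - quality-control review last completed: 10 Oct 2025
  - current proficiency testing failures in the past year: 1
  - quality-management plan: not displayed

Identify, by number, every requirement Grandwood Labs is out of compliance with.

1. open corrective-action items 6 > 5 → not met
2. proficiency testing 94 days ago vs limit 90 → not met
3. biosafety cabinet certification 175 days ago vs limit 180 → met
4. quality-control review 49 days ago vs limit 45 → not met
5. CLIA inspection 244 days ago vs limit 180 → not met
6. condition 'performs high-complexity testing' does not hold → requirement n/a → met
7. CLIA certificate absent → not met
8. quality-management plan absent → not met
9. instrument calibration 63 days ago vs limit 45 → not met
10. test menu present → met
11. proficiency testing failures in the past year 1 > 0 → not met
12. personnel competency assessment 275 days ago vs limit 270 → not met
Not met: 1, 2, 4, 5, 7, 8, 9, 11, 12

1, 2, 4, 5, 7, 8, 9, 11, 12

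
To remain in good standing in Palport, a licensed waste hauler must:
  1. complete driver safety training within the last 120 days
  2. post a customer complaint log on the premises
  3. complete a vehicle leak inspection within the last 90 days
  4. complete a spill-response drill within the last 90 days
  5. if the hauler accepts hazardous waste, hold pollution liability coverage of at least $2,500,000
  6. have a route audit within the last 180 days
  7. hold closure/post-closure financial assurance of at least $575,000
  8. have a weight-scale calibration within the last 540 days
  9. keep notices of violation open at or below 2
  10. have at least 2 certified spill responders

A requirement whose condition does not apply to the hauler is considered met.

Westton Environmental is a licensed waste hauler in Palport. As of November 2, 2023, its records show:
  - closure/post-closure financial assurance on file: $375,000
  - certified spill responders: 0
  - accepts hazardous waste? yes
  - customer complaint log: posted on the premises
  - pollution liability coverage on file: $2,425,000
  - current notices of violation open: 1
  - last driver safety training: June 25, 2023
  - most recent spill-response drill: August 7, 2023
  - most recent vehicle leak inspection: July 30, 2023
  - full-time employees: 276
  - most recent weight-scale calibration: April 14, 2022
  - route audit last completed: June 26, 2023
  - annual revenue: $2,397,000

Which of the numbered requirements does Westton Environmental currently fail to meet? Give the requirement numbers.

1, 3, 5, 7, 8, 10

1. driver safety training 130 days ago vs limit 120 → not met
2. customer complaint log present → met
3. vehicle leak inspection 95 days ago vs limit 90 → not met
4. spill-response drill 87 days ago vs limit 90 → met
5. condition 'accepts hazardous waste' holds; pollution liability coverage $2,425,000 < $2,500,000 → not met
6. route audit 129 days ago vs limit 180 → met
7. closure/post-closure financial assurance $375,000 < $575,000 → not met
8. weight-scale calibration 567 days ago vs limit 540 → not met
9. notices of violation open 1 ≤ 2 → met
10. certified spill responders 0 < 2 → not met
Not met: 1, 3, 5, 7, 8, 10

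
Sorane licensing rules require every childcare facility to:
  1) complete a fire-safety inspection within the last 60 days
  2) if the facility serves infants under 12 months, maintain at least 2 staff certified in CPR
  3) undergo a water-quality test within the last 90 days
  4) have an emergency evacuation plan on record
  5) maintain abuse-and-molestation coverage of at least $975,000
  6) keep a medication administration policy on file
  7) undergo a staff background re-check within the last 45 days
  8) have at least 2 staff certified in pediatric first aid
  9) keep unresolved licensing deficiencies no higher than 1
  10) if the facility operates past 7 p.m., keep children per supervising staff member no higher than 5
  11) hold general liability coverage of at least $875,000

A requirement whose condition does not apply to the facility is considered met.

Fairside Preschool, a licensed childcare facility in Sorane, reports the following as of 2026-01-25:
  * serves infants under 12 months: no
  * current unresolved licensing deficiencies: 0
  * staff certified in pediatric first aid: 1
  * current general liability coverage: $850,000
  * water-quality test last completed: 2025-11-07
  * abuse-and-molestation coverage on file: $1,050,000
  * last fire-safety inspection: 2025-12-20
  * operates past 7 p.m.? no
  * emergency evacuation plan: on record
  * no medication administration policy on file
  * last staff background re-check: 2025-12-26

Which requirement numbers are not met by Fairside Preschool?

1. fire-safety inspection 36 days ago vs limit 60 → met
2. condition 'serves infants under 12 months' does not hold → requirement n/a → met
3. water-quality test 79 days ago vs limit 90 → met
4. emergency evacuation plan present → met
5. abuse-and-molestation coverage $1,050,000 ≥ $975,000 → met
6. medication administration policy absent → not met
7. staff background re-check 30 days ago vs limit 45 → met
8. staff certified in pediatric first aid 1 < 2 → not met
9. unresolved licensing deficiencies 0 ≤ 1 → met
10. condition 'operates past 7 p.m.' does not hold → requirement n/a → met
11. general liability coverage $850,000 < $875,000 → not met
Not met: 6, 8, 11

6, 8, 11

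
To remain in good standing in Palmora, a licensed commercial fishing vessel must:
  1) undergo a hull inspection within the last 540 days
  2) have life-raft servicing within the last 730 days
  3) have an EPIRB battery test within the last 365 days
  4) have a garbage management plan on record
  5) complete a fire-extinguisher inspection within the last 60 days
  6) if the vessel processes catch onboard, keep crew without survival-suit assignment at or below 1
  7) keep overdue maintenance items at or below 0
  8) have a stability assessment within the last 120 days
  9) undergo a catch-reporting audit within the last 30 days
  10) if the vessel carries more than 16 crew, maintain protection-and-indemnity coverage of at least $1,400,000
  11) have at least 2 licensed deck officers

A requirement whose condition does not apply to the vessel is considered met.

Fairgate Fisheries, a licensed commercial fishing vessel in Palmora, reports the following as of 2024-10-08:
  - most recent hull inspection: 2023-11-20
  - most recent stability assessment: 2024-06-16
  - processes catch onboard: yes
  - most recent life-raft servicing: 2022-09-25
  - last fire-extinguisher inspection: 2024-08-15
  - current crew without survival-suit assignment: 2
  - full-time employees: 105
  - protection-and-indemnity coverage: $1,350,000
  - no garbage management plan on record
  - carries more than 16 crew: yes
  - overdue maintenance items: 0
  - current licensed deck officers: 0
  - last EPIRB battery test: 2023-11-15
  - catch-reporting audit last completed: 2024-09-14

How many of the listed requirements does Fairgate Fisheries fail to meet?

1. hull inspection 323 days ago vs limit 540 → met
2. life-raft servicing 744 days ago vs limit 730 → not met
3. EPIRB battery test 328 days ago vs limit 365 → met
4. garbage management plan absent → not met
5. fire-extinguisher inspection 54 days ago vs limit 60 → met
6. condition 'processes catch onboard' holds; crew without survival-suit assignment 2 > 1 → not met
7. overdue maintenance items 0 ≤ 0 → met
8. stability assessment 114 days ago vs limit 120 → met
9. catch-reporting audit 24 days ago vs limit 30 → met
10. condition 'carries more than 16 crew' holds; protection-and-indemnity coverage $1,350,000 < $1,400,000 → not met
11. licensed deck officers 0 < 2 → not met
Not met: 5 of 11

5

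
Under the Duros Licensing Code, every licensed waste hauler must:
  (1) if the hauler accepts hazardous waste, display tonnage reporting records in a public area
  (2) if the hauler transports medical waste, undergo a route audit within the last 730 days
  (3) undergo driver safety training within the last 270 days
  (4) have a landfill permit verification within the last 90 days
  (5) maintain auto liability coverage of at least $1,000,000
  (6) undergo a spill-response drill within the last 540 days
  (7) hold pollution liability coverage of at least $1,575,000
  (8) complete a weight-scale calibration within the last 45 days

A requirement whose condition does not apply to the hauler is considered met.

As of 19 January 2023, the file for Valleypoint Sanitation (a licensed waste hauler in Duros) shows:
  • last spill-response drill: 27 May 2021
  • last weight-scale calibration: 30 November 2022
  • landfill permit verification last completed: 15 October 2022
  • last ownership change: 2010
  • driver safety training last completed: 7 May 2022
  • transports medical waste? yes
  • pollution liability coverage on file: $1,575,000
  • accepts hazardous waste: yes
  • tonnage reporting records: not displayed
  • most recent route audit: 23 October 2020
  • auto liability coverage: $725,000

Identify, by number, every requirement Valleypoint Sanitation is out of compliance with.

1. condition 'accepts hazardous waste' holds; tonnage reporting records absent → not met
2. condition 'transports medical waste' holds; route audit 818 days ago vs limit 730 → not met
3. driver safety training 257 days ago vs limit 270 → met
4. landfill permit verification 96 days ago vs limit 90 → not met
5. auto liability coverage $725,000 < $1,000,000 → not met
6. spill-response drill 602 days ago vs limit 540 → not met
7. pollution liability coverage $1,575,000 ≥ $1,575,000 → met
8. weight-scale calibration 50 days ago vs limit 45 → not met
Not met: 1, 2, 4, 5, 6, 8

1, 2, 4, 5, 6, 8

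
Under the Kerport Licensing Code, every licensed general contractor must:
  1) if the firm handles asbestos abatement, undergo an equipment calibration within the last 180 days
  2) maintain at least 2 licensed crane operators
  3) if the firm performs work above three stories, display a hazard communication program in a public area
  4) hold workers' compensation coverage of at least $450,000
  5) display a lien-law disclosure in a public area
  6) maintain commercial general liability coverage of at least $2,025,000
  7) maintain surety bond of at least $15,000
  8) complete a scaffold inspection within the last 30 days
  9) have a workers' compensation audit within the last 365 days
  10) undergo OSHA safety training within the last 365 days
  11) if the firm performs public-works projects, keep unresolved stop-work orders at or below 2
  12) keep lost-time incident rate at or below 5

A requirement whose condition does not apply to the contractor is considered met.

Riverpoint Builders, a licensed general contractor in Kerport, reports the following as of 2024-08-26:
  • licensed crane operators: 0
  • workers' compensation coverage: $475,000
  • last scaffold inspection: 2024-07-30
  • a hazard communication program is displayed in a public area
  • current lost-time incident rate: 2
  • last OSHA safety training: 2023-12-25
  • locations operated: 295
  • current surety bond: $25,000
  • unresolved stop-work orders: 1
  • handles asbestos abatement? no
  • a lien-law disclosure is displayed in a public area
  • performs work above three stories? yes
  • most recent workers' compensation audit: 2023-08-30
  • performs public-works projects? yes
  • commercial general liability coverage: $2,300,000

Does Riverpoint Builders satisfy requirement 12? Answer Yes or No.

12. lost-time incident rate 2 ≤ 5 → met

Yes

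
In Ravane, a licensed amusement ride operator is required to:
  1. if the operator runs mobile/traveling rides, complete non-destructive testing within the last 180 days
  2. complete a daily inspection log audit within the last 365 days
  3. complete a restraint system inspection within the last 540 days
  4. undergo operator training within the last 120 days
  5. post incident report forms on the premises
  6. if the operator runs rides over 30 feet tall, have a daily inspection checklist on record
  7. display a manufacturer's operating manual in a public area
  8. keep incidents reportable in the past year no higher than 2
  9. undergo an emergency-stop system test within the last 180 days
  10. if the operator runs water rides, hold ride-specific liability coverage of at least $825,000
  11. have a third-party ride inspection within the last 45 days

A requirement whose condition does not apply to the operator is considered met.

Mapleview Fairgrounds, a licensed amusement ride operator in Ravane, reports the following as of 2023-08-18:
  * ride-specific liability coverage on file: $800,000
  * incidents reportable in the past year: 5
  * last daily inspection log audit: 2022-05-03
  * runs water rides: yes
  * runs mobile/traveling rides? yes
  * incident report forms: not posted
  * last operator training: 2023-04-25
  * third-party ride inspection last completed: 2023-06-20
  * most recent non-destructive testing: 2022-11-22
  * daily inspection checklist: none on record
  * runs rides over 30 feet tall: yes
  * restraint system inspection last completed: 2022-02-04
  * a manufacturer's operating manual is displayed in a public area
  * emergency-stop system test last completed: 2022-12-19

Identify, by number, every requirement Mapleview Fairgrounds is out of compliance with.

1, 2, 3, 5, 6, 8, 9, 10, 11

1. condition 'runs mobile/traveling rides' holds; non-destructive testing 269 days ago vs limit 180 → not met
2. daily inspection log audit 472 days ago vs limit 365 → not met
3. restraint system inspection 560 days ago vs limit 540 → not met
4. operator training 115 days ago vs limit 120 → met
5. incident report forms absent → not met
6. condition 'runs rides over 30 feet tall' holds; daily inspection checklist absent → not met
7. manufacturer's operating manual present → met
8. incidents reportable in the past year 5 > 2 → not met
9. emergency-stop system test 242 days ago vs limit 180 → not met
10. condition 'runs water rides' holds; ride-specific liability coverage $800,000 < $825,000 → not met
11. third-party ride inspection 59 days ago vs limit 45 → not met
Not met: 1, 2, 3, 5, 6, 8, 9, 10, 11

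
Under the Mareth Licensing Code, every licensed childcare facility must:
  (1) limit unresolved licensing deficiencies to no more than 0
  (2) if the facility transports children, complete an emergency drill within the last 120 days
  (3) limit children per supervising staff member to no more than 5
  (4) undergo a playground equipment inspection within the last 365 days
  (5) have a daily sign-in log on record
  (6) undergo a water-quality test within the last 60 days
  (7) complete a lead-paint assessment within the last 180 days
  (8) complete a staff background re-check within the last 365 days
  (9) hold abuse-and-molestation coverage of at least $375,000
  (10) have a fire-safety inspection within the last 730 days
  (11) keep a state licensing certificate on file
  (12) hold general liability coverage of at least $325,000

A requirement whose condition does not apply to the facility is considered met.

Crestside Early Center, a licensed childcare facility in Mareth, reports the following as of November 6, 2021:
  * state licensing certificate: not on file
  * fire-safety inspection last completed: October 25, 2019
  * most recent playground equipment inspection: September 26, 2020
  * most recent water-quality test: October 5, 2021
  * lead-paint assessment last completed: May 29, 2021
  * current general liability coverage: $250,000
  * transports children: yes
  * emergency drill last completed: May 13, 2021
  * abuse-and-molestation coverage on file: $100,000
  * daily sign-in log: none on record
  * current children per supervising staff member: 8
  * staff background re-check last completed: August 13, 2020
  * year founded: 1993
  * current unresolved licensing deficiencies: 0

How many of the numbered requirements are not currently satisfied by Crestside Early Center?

9

1. unresolved licensing deficiencies 0 ≤ 0 → met
2. condition 'transports children' holds; emergency drill 177 days ago vs limit 120 → not met
3. children per supervising staff member 8 > 5 → not met
4. playground equipment inspection 406 days ago vs limit 365 → not met
5. daily sign-in log absent → not met
6. water-quality test 32 days ago vs limit 60 → met
7. lead-paint assessment 161 days ago vs limit 180 → met
8. staff background re-check 450 days ago vs limit 365 → not met
9. abuse-and-molestation coverage $100,000 < $375,000 → not met
10. fire-safety inspection 743 days ago vs limit 730 → not met
11. state licensing certificate absent → not met
12. general liability coverage $250,000 < $325,000 → not met
Not met: 9 of 12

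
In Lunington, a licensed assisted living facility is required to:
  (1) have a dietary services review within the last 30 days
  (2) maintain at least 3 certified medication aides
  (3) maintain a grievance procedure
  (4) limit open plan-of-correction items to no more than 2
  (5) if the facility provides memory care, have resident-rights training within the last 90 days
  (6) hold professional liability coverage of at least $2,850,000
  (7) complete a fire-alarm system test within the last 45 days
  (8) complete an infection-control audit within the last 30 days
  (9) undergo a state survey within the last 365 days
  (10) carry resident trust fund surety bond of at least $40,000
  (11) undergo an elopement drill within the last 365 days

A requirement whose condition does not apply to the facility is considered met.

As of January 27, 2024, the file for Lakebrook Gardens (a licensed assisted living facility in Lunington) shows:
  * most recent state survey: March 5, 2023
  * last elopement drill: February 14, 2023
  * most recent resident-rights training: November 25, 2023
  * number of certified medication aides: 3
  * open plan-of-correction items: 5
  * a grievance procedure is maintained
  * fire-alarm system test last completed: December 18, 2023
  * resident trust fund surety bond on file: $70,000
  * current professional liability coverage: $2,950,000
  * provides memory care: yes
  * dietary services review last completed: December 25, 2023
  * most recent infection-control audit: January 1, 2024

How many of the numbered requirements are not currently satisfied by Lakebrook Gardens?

2

1. dietary services review 33 days ago vs limit 30 → not met
2. certified medication aides 3 ≥ 3 → met
3. grievance procedure present → met
4. open plan-of-correction items 5 > 2 → not met
5. condition 'provides memory care' holds; resident-rights training 63 days ago vs limit 90 → met
6. professional liability coverage $2,950,000 ≥ $2,850,000 → met
7. fire-alarm system test 40 days ago vs limit 45 → met
8. infection-control audit 26 days ago vs limit 30 → met
9. state survey 328 days ago vs limit 365 → met
10. resident trust fund surety bond $70,000 ≥ $40,000 → met
11. elopement drill 347 days ago vs limit 365 → met
Not met: 2 of 11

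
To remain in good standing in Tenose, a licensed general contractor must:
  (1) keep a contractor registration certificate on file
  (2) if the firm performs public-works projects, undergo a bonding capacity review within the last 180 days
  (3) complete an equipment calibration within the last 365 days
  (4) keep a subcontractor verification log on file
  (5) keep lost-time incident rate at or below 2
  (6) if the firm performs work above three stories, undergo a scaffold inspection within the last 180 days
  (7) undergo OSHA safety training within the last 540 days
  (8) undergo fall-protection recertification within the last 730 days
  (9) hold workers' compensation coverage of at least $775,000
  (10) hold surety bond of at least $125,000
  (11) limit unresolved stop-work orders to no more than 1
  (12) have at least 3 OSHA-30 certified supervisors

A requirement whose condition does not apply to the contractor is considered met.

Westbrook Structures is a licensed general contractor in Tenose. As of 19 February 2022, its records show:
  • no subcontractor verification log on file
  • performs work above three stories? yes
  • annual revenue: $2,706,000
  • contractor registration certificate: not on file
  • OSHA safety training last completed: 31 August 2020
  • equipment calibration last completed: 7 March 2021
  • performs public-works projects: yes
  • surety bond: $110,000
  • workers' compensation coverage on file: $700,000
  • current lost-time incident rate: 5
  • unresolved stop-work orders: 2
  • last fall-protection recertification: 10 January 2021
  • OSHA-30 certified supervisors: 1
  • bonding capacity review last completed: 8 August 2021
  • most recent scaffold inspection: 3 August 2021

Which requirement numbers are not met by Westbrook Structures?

1. contractor registration certificate absent → not met
2. condition 'performs public-works projects' holds; bonding capacity review 195 days ago vs limit 180 → not met
3. equipment calibration 349 days ago vs limit 365 → met
4. subcontractor verification log absent → not met
5. lost-time incident rate 5 > 2 → not met
6. condition 'performs work above three stories' holds; scaffold inspection 200 days ago vs limit 180 → not met
7. OSHA safety training 537 days ago vs limit 540 → met
8. fall-protection recertification 405 days ago vs limit 730 → met
9. workers' compensation coverage $700,000 < $775,000 → not met
10. surety bond $110,000 < $125,000 → not met
11. unresolved stop-work orders 2 > 1 → not met
12. OSHA-30 certified supervisors 1 < 3 → not met
Not met: 1, 2, 4, 5, 6, 9, 10, 11, 12

1, 2, 4, 5, 6, 9, 10, 11, 12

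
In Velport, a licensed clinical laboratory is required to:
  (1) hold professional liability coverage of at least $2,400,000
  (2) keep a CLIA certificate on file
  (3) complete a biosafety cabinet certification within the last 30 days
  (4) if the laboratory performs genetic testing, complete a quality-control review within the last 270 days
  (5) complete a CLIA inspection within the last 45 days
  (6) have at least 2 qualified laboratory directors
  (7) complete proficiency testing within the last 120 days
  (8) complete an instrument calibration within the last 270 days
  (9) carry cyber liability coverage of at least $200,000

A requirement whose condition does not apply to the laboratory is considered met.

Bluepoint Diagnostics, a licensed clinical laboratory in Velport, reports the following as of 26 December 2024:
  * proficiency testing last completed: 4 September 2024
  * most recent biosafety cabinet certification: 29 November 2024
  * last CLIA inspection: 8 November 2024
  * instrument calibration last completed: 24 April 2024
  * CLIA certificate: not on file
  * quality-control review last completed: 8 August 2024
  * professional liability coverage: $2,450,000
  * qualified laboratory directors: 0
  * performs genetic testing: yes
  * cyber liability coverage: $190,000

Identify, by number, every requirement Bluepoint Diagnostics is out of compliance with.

2, 5, 6, 9

1. professional liability coverage $2,450,000 ≥ $2,400,000 → met
2. CLIA certificate absent → not met
3. biosafety cabinet certification 27 days ago vs limit 30 → met
4. condition 'performs genetic testing' holds; quality-control review 140 days ago vs limit 270 → met
5. CLIA inspection 48 days ago vs limit 45 → not met
6. qualified laboratory directors 0 < 2 → not met
7. proficiency testing 113 days ago vs limit 120 → met
8. instrument calibration 246 days ago vs limit 270 → met
9. cyber liability coverage $190,000 < $200,000 → not met
Not met: 2, 5, 6, 9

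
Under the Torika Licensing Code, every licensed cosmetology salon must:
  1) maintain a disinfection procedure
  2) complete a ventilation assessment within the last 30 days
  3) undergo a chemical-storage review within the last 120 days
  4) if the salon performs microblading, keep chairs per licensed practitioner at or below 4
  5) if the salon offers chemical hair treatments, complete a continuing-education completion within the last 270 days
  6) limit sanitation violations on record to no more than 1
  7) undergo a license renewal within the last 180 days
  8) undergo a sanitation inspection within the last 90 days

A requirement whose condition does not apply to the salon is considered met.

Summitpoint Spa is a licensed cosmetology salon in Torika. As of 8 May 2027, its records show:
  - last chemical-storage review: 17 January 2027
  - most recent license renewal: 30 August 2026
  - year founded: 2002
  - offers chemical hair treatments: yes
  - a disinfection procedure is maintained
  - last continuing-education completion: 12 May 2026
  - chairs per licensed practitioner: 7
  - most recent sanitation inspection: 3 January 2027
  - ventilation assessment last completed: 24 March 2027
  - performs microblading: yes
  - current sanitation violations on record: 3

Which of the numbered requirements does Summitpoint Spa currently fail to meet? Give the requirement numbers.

1. disinfection procedure present → met
2. ventilation assessment 45 days ago vs limit 30 → not met
3. chemical-storage review 111 days ago vs limit 120 → met
4. condition 'performs microblading' holds; chairs per licensed practitioner 7 > 4 → not met
5. condition 'offers chemical hair treatments' holds; continuing-education completion 361 days ago vs limit 270 → not met
6. sanitation violations on record 3 > 1 → not met
7. license renewal 251 days ago vs limit 180 → not met
8. sanitation inspection 125 days ago vs limit 90 → not met
Not met: 2, 4, 5, 6, 7, 8

2, 4, 5, 6, 7, 8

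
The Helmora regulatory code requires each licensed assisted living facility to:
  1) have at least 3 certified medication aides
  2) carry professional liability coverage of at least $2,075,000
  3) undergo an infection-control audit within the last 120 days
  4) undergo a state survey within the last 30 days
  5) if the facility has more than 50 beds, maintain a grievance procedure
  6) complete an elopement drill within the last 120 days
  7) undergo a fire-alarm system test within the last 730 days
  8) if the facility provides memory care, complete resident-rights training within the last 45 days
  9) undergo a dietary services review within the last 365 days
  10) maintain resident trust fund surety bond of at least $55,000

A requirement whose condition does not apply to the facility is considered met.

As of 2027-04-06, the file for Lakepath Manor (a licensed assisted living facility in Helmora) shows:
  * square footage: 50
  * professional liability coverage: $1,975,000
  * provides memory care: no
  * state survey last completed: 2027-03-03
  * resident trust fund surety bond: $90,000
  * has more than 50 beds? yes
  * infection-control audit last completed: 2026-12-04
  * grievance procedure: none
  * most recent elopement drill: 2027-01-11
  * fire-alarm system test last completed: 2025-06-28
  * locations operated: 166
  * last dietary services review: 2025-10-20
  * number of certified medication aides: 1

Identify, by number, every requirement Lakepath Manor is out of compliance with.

1, 2, 3, 4, 5, 9

1. certified medication aides 1 < 3 → not met
2. professional liability coverage $1,975,000 < $2,075,000 → not met
3. infection-control audit 123 days ago vs limit 120 → not met
4. state survey 34 days ago vs limit 30 → not met
5. condition 'has more than 50 beds' holds; grievance procedure absent → not met
6. elopement drill 85 days ago vs limit 120 → met
7. fire-alarm system test 647 days ago vs limit 730 → met
8. condition 'provides memory care' does not hold → requirement n/a → met
9. dietary services review 533 days ago vs limit 365 → not met
10. resident trust fund surety bond $90,000 ≥ $55,000 → met
Not met: 1, 2, 3, 4, 5, 9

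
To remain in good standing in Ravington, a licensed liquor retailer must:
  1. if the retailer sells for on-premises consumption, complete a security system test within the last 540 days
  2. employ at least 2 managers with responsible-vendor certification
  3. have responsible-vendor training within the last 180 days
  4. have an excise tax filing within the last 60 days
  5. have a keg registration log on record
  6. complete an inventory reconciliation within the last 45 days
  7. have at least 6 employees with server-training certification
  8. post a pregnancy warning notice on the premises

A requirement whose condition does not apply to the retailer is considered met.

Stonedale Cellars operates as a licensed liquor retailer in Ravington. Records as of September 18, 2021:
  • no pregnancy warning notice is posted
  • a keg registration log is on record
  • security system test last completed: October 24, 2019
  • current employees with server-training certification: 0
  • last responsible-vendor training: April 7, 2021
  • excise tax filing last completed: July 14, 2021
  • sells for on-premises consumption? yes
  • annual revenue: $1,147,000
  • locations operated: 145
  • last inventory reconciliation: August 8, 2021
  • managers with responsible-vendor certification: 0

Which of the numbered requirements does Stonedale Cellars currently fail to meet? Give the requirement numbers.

1. condition 'sells for on-premises consumption' holds; security system test 695 days ago vs limit 540 → not met
2. managers with responsible-vendor certification 0 < 2 → not met
3. responsible-vendor training 164 days ago vs limit 180 → met
4. excise tax filing 66 days ago vs limit 60 → not met
5. keg registration log present → met
6. inventory reconciliation 41 days ago vs limit 45 → met
7. employees with server-training certification 0 < 6 → not met
8. pregnancy warning notice absent → not met
Not met: 1, 2, 4, 7, 8

1, 2, 4, 7, 8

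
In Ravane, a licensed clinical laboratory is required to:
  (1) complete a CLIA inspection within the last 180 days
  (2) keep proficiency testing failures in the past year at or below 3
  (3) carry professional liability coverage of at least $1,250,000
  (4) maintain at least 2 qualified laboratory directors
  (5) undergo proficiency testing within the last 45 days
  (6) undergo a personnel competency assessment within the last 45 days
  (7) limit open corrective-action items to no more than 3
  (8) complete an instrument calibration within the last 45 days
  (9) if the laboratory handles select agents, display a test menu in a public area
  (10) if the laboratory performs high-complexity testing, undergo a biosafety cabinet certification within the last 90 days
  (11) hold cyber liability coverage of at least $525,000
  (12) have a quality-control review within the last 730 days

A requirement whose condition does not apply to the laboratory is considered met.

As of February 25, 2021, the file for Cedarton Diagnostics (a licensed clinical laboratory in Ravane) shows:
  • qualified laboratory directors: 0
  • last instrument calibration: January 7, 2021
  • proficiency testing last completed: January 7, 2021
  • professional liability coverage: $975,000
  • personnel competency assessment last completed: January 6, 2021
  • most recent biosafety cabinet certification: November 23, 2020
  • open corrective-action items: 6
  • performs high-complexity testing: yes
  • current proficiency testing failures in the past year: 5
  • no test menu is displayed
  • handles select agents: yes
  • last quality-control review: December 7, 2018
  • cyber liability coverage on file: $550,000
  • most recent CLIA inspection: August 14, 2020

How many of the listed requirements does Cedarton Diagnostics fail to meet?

1. CLIA inspection 195 days ago vs limit 180 → not met
2. proficiency testing failures in the past year 5 > 3 → not met
3. professional liability coverage $975,000 < $1,250,000 → not met
4. qualified laboratory directors 0 < 2 → not met
5. proficiency testing 49 days ago vs limit 45 → not met
6. personnel competency assessment 50 days ago vs limit 45 → not met
7. open corrective-action items 6 > 3 → not met
8. instrument calibration 49 days ago vs limit 45 → not met
9. condition 'handles select agents' holds; test menu absent → not met
10. condition 'performs high-complexity testing' holds; biosafety cabinet certification 94 days ago vs limit 90 → not met
11. cyber liability coverage $550,000 ≥ $525,000 → met
12. quality-control review 811 days ago vs limit 730 → not met
Not met: 11 of 12

11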